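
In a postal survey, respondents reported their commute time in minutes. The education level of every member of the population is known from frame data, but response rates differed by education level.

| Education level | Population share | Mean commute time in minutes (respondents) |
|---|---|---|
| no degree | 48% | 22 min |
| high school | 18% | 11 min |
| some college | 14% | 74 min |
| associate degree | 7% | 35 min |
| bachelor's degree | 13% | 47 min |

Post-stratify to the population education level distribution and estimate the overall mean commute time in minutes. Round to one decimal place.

31.5

Post-stratification weights by population share, not respondent share:
  no degree: 0.48 × 22 = 10.56
  high school: 0.18 × 11 = 1.98
  some college: 0.14 × 74 = 10.36
  associate degree: 0.07 × 35 = 2.45
  bachelor's degree: 0.13 × 47 = 6.11
Post-stratified estimate = 31.46 → 31.5.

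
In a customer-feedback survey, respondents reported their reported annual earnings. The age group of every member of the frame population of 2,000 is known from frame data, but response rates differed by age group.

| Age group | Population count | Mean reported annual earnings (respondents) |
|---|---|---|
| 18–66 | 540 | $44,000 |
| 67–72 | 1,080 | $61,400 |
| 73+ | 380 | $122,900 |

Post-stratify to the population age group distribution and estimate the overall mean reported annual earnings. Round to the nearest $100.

Post-stratification weights by population share, not respondent share:
  18–66: (540/2,000) × 44,000 = 11,880
  67–72: (1,080/2,000) × 61,400 = 33,156
  73+: (380/2,000) × 122,900 = 23,351
Post-stratified estimate = 68,387 → $68,400.

$68,400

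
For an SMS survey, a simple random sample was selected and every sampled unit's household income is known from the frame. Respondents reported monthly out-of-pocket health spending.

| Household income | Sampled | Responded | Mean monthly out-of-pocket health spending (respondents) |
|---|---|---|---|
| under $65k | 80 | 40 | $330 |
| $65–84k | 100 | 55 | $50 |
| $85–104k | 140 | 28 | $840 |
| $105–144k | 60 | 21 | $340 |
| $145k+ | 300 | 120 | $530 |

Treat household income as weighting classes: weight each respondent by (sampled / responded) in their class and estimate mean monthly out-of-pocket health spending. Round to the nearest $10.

Response rates by class: under $65k 40/80 = 50%, $65–84k 55/100 = 55%, $85–104k 28/140 = 20%, $105–144k 21/60 = 35%, $145k+ 120/300 = 40%.
With weight = n_sampled/n_responded per class, the weighted class total is n_sampled:
  under $65k: 80 × 330 = 26,400
  $65–84k: 100 × 50 = 5000
  $85–104k: 140 × 840 = 117,600
  $105–144k: 60 × 340 = 20,400
  $145k+: 300 × 530 = 159,000
Adjusted estimate = 328,400 / 680 = 482.941 → $480.

$480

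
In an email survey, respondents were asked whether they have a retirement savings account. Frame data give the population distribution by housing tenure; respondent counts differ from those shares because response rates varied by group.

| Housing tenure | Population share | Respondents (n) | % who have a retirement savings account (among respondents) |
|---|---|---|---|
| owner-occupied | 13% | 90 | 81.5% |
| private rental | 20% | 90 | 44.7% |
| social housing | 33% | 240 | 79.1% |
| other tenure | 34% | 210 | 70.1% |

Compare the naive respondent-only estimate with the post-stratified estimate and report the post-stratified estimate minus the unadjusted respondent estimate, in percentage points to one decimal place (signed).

Unadjusted (pooled respondent) estimate weights by respondent counts:
  (90/630)×81.5 + (90/630)×44.7 + (240/630)×79.1 + (210/630)×70.1 = 71.5286%
Reweighting by population housing tenure shares:
  0.13×81.5 + 0.2×44.7 + 0.33×79.1 + 0.34×70.1 = 69.472%
Difference = 69.472 − 71.5286 = -2.0566 pp.

-2.1 percentage points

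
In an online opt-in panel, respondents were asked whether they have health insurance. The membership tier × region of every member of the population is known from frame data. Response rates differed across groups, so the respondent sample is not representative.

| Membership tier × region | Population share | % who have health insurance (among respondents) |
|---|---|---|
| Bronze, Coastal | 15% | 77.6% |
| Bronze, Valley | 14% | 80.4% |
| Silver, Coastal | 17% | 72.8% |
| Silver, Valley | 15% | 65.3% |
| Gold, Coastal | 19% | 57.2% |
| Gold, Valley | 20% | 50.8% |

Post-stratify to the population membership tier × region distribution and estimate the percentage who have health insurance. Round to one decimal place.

Reweight to the known membership tier × region distribution:
  Bronze, Coastal: 0.15 × 77.6 = 11.64
  Bronze, Valley: 0.14 × 80.4 = 11.256
  Silver, Coastal: 0.17 × 72.8 = 12.376
  Silver, Valley: 0.15 × 65.3 = 9.795
  Gold, Coastal: 0.19 × 57.2 = 10.868
  Gold, Valley: 0.2 × 50.8 = 10.16
Post-stratified estimate = 66.095 → 66.1%.

66.1%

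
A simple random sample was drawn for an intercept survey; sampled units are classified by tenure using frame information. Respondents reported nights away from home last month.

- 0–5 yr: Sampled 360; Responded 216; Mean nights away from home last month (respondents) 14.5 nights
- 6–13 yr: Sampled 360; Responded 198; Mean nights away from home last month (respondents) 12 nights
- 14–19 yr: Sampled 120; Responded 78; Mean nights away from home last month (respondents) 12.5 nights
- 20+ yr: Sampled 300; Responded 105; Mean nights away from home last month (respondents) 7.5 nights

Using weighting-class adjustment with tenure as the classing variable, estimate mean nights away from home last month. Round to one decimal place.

11.7

Response rates by class: 0–5 yr 216/360 = 60%, 6–13 yr 198/360 = 55%, 14–19 yr 78/120 = 65%, 20+ yr 105/300 = 35%.
Each respondent's weight = sampled/responded in their class; summing within a class gives n_sampled, so:
  0–5 yr: 360 × 14.5 = 5220
  6–13 yr: 360 × 12 = 4320
  14–19 yr: 120 × 12.5 = 1500
  20+ yr: 300 × 7.5 = 2250
Adjusted estimate = 13,290 / 1,140 = 11.6579 → 11.7.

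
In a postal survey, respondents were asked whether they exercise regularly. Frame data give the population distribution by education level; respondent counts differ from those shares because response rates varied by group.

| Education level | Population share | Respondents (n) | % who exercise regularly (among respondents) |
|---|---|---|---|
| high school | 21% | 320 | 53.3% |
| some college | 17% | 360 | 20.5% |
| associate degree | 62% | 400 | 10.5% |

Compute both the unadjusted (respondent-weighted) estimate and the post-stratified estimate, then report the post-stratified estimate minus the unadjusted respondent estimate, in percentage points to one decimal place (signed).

Unadjusted (pooled respondent) estimate weights by respondent counts:
  (320/1080)×53.3 + (360/1080)×20.5 + (400/1080)×10.5 = 26.5148%
Reweighting by population education level shares:
  0.21×53.3 + 0.17×20.5 + 0.62×10.5 = 21.188%
Difference = 21.188 − 26.5148 = -5.3268 pp.

-5.3 percentage points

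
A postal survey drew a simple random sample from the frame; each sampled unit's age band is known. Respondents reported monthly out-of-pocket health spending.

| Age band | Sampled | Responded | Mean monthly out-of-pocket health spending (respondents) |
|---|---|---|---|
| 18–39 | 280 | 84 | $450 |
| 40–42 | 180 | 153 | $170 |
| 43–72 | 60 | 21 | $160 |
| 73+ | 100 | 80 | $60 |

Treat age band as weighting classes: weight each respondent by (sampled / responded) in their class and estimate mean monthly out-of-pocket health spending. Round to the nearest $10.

Response rates by class: 18–39 84/280 = 30%, 40–42 153/180 = 85%, 43–72 21/60 = 35%, 73+ 80/100 = 80%.
Weighting each respondent by the inverse class response rate inflates each class back to its sampled size, so the class weight is n_sampled:
  18–39: 280 × 450 = 126,000
  40–42: 180 × 170 = 30,600
  43–72: 60 × 160 = 9600
  73+: 100 × 60 = 6000
Adjusted estimate = 172,200 / 620 = 277.742 → $280.

$280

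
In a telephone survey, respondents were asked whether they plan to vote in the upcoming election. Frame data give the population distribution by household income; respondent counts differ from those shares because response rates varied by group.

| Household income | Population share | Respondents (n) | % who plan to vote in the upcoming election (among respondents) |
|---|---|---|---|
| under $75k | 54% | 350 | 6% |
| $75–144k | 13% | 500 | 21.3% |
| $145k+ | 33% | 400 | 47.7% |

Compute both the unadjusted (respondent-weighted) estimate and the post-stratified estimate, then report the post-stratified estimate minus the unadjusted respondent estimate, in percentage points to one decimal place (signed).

Naive respondent-only estimate (weights = respondent counts):
  (350/1250)×6 + (500/1250)×21.3 + (400/1250)×47.7 = 25.464%
Post-stratifying to population shares instead:
  0.54×6 + 0.13×21.3 + 0.33×47.7 = 21.75%
Difference = 21.75 − 25.464 = -3.714 pp.

-3.7 percentage points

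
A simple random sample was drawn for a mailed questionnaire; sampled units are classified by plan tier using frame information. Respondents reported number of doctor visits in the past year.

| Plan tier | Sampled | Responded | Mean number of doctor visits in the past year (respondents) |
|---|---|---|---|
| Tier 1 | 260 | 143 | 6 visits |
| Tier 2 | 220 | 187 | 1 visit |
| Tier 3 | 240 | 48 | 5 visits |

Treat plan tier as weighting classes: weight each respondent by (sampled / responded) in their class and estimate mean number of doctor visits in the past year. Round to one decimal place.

Class response rates: Tier 1 143/260 = 55%, Tier 2 187/220 = 85%, Tier 3 48/240 = 20%.
With weight = n_sampled/n_responded per class, the weighted class total is n_sampled:
  Tier 1: 260 × 6 = 1560
  Tier 2: 220 × 1 = 220
  Tier 3: 240 × 5 = 1200
Adjusted estimate = 2980 / 720 = 4.13889 → 4.1.

4.1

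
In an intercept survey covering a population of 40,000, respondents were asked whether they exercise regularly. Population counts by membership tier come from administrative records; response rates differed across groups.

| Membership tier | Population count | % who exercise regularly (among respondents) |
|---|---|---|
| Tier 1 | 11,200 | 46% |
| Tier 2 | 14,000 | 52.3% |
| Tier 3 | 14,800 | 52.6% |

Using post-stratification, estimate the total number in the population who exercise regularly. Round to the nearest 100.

Estimated count per cell = population count × respondent percentage:
  Tier 1: 11,200 × 46% = 5152
  Tier 2: 14,000 × 52.3% = 7322
  Tier 3: 14,800 × 52.6% = 7784.8
Estimated total = 20258.8 → 20,300.

20,300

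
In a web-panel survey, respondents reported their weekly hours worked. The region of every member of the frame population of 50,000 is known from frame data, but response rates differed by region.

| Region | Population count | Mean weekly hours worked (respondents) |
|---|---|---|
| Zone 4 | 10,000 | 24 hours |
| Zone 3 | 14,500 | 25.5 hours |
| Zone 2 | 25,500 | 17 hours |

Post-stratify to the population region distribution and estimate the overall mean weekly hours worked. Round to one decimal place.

20.9

Each cell contributes population-share × respondent value:
  Zone 4: (10,000/50,000) × 24 = 4.8
  Zone 3: (14,500/50,000) × 25.5 = 7.395
  Zone 2: (25,500/50,000) × 17 = 8.67
Post-stratified estimate = 20.865 → 20.9.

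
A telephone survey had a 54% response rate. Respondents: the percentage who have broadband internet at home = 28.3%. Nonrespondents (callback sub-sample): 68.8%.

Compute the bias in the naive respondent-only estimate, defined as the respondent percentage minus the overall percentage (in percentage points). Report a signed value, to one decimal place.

-18.6 percentage points

Nonresponse fraction = 1 − 0.54 = 0.46.
Bias = (nonresponse fraction) × (respondent percentage − nonrespondent percentage)
     = 0.46 × (28.3 − 68.8) = 0.46 × -40.5 = -18.63.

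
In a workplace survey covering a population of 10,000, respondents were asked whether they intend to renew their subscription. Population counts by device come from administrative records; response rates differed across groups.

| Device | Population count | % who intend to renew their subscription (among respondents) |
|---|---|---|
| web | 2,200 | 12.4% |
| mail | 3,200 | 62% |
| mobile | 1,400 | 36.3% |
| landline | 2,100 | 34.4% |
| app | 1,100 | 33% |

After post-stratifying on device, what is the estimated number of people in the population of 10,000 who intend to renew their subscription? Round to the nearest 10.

Apply each group's respondent rate to its population count:
  web: 2,200 × 12.4% = 272.8
  mail: 3,200 × 62% = 1984
  mobile: 1,400 × 36.3% = 508.2
  landline: 2,100 × 34.4% = 722.4
  app: 1,100 × 33% = 363
Estimated total = 3850.4 → 3,850.

3,850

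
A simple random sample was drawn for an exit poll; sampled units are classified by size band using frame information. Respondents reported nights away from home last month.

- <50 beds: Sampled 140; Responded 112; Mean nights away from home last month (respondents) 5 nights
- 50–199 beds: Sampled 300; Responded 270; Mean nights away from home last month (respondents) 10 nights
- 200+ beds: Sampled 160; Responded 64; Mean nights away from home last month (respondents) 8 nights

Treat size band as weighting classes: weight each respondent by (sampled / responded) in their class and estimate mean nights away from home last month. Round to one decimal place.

8.3

Response rates by class: <50 beds 112/140 = 80%, 50–199 beds 270/300 = 90%, 200+ beds 64/160 = 40%.
Each respondent's weight = sampled/responded in their class; summing within a class gives n_sampled, so:
  <50 beds: 140 × 5 = 700
  50–199 beds: 300 × 10 = 3000
  200+ beds: 160 × 8 = 1280
Adjusted estimate = 4980 / 600 = 8.3 → 8.3.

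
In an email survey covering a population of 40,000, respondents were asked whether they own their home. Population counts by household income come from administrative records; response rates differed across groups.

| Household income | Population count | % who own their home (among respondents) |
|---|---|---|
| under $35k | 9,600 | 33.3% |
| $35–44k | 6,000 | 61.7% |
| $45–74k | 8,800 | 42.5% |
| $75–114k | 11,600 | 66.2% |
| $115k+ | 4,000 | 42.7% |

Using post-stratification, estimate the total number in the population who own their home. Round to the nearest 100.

20,000

Each cell contributes its population count × the respondent rate:
  under $35k: 9,600 × 33.3% = 3196.8
  $35–44k: 6,000 × 61.7% = 3702
  $45–74k: 8,800 × 42.5% = 3740
  $75–114k: 11,600 × 66.2% = 7679.2
  $115k+: 4,000 × 42.7% = 1708
Estimated total = 20,026 → 20,000.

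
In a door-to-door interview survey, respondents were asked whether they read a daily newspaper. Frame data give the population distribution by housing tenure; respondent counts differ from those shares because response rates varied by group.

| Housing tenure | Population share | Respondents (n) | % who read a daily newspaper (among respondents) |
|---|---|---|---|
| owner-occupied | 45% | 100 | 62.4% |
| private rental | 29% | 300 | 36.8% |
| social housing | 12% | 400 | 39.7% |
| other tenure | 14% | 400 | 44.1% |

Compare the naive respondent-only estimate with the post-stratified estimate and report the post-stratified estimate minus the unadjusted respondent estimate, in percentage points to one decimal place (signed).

Without adjustment, the pooled respondent share is:
  (100/1200)×62.4 + (300/1200)×36.8 + (400/1200)×39.7 + (400/1200)×44.1 = 42.3333%
Reweighting by population housing tenure shares:
  0.45×62.4 + 0.29×36.8 + 0.12×39.7 + 0.14×44.1 = 49.69%
Difference = 49.69 − 42.3333 = 7.3567 pp.

+7.4 percentage points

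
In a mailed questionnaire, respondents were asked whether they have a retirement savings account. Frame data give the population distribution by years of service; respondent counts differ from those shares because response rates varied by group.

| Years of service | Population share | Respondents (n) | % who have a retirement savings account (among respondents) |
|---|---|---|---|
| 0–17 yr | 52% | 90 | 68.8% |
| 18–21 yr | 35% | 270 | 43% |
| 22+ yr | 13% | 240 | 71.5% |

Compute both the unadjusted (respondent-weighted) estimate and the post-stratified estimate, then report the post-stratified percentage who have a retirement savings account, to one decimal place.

Without adjustment, the pooled respondent share is:
  (90/600)×68.8 + (270/600)×43 + (240/600)×71.5 = 58.27%
Reweighting by population years of service shares:
  0.52×68.8 + 0.35×43 + 0.13×71.5 = 60.121%

60.1%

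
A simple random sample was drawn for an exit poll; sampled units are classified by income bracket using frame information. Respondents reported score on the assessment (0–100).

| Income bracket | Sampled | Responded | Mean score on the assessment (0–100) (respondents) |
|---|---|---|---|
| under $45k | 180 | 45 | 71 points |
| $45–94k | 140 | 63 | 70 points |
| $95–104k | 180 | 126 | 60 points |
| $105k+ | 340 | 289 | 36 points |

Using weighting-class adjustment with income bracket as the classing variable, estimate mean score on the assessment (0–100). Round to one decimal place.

54.3

Response rates by class: under $45k 45/180 = 25%, $45–94k 63/140 = 45%, $95–104k 126/180 = 70%, $105k+ 289/340 = 85%.
Weighting each respondent by the inverse class response rate inflates each class back to its sampled size, so the class weight is n_sampled:
  under $45k: 180 × 71 = 12,780
  $45–94k: 140 × 70 = 9800
  $95–104k: 180 × 60 = 10,800
  $105k+: 340 × 36 = 12,240
Adjusted estimate = 45,620 / 840 = 54.3095 → 54.3.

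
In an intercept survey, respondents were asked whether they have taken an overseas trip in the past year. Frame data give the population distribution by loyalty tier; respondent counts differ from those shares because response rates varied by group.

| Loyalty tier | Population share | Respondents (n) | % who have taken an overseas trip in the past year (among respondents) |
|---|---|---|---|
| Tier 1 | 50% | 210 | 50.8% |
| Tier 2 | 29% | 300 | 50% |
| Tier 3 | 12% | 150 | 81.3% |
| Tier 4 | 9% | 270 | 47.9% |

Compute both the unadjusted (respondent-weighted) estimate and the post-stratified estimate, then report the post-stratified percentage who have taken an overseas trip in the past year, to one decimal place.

54.0%

Without adjustment, the pooled respondent share is:
  (210/930)×50.8 + (300/930)×50 + (150/930)×81.3 + (270/930)×47.9 = 54.6194%
Reweighting by population loyalty tier shares:
  0.5×50.8 + 0.29×50 + 0.12×81.3 + 0.09×47.9 = 53.967%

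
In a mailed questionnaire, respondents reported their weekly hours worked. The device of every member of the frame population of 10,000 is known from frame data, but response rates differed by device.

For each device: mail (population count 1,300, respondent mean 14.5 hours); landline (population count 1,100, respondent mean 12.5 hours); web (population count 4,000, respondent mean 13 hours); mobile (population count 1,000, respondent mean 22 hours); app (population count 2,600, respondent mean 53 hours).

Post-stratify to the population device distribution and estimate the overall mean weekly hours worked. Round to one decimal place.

Post-stratification weights by population share, not respondent share:
  mail: (1,300/10,000) × 14.5 = 1.885
  landline: (1,100/10,000) × 12.5 = 1.375
  web: (4,000/10,000) × 13 = 5.2
  mobile: (1,000/10,000) × 22 = 2.2
  app: (2,600/10,000) × 53 = 13.78
Post-stratified estimate = 24.44 → 24.4.

24.4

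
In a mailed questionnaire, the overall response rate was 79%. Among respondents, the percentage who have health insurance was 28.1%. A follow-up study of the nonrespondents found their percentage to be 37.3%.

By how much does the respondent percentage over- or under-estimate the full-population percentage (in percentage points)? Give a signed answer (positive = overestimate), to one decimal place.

Nonresponse fraction = 1 − 0.79 = 0.21.
Bias = (nonresponse fraction) × (respondent percentage − nonrespondent percentage)
     = 0.21 × (28.1 − 37.3) = 0.21 × -9.2 = -1.932.

-1.9 percentage points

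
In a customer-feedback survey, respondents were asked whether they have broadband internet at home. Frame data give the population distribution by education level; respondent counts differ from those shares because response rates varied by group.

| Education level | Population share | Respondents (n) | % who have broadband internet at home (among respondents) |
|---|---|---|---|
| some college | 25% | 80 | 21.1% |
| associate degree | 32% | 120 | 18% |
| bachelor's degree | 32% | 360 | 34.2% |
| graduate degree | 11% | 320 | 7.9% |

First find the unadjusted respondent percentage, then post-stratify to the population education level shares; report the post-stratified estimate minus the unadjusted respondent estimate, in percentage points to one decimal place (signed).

Without adjustment, the pooled respondent share is:
  (80/880)×21.1 + (120/880)×18 + (360/880)×34.2 + (320/880)×7.9 = 21.2364%
Post-stratified estimate weights by population shares:
  0.25×21.1 + 0.32×18 + 0.32×34.2 + 0.11×7.9 = 22.848%
Difference = 22.848 − 21.2364 = 1.6116 pp.

+1.6 percentage points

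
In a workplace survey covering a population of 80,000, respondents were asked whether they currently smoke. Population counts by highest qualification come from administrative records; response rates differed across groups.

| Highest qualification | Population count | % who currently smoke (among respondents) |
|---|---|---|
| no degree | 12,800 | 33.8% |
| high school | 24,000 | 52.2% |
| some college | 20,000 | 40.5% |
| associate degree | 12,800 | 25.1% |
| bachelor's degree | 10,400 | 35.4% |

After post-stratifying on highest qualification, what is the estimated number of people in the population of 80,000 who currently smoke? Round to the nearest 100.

31,800

Each cell contributes its population count × the respondent rate:
  no degree: 12,800 × 33.8% = 4326.4
  high school: 24,000 × 52.2% = 12,528
  some college: 20,000 × 40.5% = 8100
  associate degree: 12,800 × 25.1% = 3212.8
  bachelor's degree: 10,400 × 35.4% = 3681.6
Estimated total = 31848.8 → 31,800.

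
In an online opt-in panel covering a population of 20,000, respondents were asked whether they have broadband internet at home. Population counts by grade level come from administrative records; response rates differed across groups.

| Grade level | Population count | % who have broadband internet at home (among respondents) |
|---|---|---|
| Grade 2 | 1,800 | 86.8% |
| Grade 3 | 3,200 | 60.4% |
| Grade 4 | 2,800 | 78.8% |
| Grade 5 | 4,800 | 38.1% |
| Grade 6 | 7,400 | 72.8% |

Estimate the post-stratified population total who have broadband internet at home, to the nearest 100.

12,900

Each cell contributes its population count × the respondent rate:
  Grade 2: 1,800 × 86.8% = 1562.4
  Grade 3: 3,200 × 60.4% = 1932.8
  Grade 4: 2,800 × 78.8% = 2206.4
  Grade 5: 4,800 × 38.1% = 1828.8
  Grade 6: 7,400 × 72.8% = 5387.2
Estimated total = 12917.6 → 12,900.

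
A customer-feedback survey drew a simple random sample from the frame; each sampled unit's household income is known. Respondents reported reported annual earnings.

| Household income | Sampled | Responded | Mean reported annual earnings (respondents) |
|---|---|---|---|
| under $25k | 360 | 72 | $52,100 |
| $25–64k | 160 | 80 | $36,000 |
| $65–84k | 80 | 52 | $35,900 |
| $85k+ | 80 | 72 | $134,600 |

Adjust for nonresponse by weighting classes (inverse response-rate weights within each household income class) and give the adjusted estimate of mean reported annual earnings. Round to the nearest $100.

Class response rates: under $25k 72/360 = 20%, $25–64k 80/160 = 50%, $65–84k 52/80 = 65%, $85k+ 72/80 = 90%.
Inverse-response-rate weighting restores each class to its sampled count, so class totals weight by n_sampled:
  under $25k: 360 × 52,100 = 18,756,000
  $25–64k: 160 × 36,000 = 5,760,000
  $65–84k: 80 × 35,900 = 2,872,000
  $85k+: 80 × 134,600 = 10,768,000
Adjusted estimate = 38,156,000 / 680 = 56111.8 → $56,100.

$56,100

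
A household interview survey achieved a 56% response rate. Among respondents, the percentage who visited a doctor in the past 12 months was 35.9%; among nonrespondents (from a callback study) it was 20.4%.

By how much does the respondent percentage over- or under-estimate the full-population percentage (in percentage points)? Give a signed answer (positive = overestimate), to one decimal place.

+6.8 percentage points

Nonresponse fraction = 1 − 0.56 = 0.44.
Bias = (nonresponse fraction) × (respondent percentage − nonrespondent percentage)
     = 0.44 × (35.9 − 20.4) = 0.44 × 15.5 = 6.82.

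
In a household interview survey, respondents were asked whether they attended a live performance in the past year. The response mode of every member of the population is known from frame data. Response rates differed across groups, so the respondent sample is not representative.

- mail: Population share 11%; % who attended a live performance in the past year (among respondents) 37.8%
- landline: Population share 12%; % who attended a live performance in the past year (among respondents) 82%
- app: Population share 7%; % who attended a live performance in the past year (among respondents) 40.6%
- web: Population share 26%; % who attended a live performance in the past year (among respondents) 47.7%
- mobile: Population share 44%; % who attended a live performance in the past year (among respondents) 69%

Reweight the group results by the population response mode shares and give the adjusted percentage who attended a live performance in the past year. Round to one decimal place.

59.6%

Each cell contributes population-share × respondent value:
  mail: 0.11 × 37.8 = 4.158
  landline: 0.12 × 82 = 9.84
  app: 0.07 × 40.6 = 2.842
  web: 0.26 × 47.7 = 12.402
  mobile: 0.44 × 69 = 30.36
Post-stratified estimate = 59.602 → 59.6%.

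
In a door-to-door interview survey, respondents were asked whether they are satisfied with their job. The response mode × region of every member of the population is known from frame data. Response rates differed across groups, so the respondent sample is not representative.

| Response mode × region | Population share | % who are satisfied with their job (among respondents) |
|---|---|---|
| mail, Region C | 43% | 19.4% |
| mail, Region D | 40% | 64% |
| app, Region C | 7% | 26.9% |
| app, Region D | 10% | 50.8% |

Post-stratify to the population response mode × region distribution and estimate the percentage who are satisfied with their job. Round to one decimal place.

40.9%

Weight each group's respondent value by its population share:
  mail, Region C: 0.43 × 19.4 = 8.342
  mail, Region D: 0.4 × 64 = 25.6
  app, Region C: 0.07 × 26.9 = 1.883
  app, Region D: 0.1 × 50.8 = 5.08
Post-stratified estimate = 40.905 → 40.9%.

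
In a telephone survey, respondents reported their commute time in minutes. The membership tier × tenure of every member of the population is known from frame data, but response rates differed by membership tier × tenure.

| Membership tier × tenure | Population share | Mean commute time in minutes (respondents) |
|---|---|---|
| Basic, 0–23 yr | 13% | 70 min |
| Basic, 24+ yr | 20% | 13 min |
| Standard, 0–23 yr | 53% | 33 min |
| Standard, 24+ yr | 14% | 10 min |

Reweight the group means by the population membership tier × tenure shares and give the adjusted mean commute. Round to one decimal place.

Weight each group's respondent value by its population share:
  Basic, 0–23 yr: 0.13 × 70 = 9.1
  Basic, 24+ yr: 0.2 × 13 = 2.6
  Standard, 0–23 yr: 0.53 × 33 = 17.49
  Standard, 24+ yr: 0.14 × 10 = 1.4
Post-stratified estimate = 30.59 → 30.6.

30.6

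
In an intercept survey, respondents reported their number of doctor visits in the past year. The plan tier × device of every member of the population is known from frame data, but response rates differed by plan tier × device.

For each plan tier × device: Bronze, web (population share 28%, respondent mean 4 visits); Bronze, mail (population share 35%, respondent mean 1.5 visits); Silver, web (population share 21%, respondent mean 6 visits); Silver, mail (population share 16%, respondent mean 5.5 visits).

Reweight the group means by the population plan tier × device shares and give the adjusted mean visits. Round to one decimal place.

3.8

Each cell contributes population-share × respondent value:
  Bronze, web: 0.28 × 4 = 1.12
  Bronze, mail: 0.35 × 1.5 = 0.525
  Silver, web: 0.21 × 6 = 1.26
  Silver, mail: 0.16 × 5.5 = 0.88
Post-stratified estimate = 3.785 → 3.8.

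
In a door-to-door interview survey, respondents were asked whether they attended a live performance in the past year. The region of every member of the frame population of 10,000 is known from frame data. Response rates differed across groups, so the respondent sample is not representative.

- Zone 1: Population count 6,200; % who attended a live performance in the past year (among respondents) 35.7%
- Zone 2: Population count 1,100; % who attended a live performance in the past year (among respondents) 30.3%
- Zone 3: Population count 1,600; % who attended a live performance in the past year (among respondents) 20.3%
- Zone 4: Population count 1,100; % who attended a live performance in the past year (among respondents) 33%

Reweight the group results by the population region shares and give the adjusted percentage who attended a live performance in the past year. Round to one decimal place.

Reweight to the known region distribution:
  Zone 1: (6,200/10,000) × 35.7 = 22.134
  Zone 2: (1,100/10,000) × 30.3 = 3.333
  Zone 3: (1,600/10,000) × 20.3 = 3.248
  Zone 4: (1,100/10,000) × 33 = 3.63
Post-stratified estimate = 32.345 → 32.3%.

32.3%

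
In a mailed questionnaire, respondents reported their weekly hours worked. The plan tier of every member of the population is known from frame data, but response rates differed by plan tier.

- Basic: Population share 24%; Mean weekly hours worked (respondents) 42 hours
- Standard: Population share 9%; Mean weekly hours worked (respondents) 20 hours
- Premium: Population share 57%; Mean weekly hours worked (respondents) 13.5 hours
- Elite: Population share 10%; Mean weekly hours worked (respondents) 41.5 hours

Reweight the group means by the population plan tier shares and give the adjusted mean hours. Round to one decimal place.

23.7

Each cell contributes population-share × respondent value:
  Basic: 0.24 × 42 = 10.08
  Standard: 0.09 × 20 = 1.8
  Premium: 0.57 × 13.5 = 7.695
  Elite: 0.1 × 41.5 = 4.15
Post-stratified estimate = 23.725 → 23.7.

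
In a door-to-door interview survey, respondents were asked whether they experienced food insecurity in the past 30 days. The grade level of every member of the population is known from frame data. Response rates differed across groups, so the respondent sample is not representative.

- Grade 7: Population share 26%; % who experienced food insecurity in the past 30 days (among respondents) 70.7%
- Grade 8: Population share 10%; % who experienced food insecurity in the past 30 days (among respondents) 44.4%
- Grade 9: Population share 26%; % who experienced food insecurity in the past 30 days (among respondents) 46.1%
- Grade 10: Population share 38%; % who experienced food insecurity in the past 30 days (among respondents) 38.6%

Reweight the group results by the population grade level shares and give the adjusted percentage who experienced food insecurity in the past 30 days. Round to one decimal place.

Each cell contributes population-share × respondent value:
  Grade 7: 0.26 × 70.7 = 18.382
  Grade 8: 0.1 × 44.4 = 4.44
  Grade 9: 0.26 × 46.1 = 11.986
  Grade 10: 0.38 × 38.6 = 14.668
Post-stratified estimate = 49.476 → 49.5%.

49.5%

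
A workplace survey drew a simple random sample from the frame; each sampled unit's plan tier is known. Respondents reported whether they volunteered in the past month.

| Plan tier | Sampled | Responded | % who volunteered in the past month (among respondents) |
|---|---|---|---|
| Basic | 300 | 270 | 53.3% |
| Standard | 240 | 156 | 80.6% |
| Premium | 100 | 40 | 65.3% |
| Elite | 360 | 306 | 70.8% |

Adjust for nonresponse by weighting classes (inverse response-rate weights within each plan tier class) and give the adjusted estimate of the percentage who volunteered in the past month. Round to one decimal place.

67.4%

Class response rates: Basic 270/300 = 90%, Standard 156/240 = 65%, Premium 40/100 = 40%, Elite 306/360 = 85%.
Weighting each respondent by the inverse class response rate inflates each class back to its sampled size, so the class weight is n_sampled:
  Basic: 300 × 53.3 = 15,990
  Standard: 240 × 80.6 = 19,344
  Premium: 100 × 65.3 = 6530
  Elite: 360 × 70.8 = 25,488
Adjusted estimate = 67,352 / 1,000 = 67.352 → 67.4%.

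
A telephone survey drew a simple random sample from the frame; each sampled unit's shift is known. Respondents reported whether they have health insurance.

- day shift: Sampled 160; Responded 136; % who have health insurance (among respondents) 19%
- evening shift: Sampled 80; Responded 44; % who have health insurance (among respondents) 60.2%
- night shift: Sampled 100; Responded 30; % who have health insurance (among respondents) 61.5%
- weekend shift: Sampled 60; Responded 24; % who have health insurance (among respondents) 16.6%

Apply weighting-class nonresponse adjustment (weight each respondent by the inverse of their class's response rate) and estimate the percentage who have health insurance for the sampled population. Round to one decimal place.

37.5%

Response rates by class: day shift 136/160 = 85%, evening shift 44/80 = 55%, night shift 30/100 = 30%, weekend shift 24/60 = 40%.
Each respondent's weight = sampled/responded in their class; summing within a class gives n_sampled, so:
  day shift: 160 × 19 = 3040
  evening shift: 80 × 60.2 = 4816
  night shift: 100 × 61.5 = 6150
  weekend shift: 60 × 16.6 = 996
Adjusted estimate = 15,002 / 400 = 37.505 → 37.5%.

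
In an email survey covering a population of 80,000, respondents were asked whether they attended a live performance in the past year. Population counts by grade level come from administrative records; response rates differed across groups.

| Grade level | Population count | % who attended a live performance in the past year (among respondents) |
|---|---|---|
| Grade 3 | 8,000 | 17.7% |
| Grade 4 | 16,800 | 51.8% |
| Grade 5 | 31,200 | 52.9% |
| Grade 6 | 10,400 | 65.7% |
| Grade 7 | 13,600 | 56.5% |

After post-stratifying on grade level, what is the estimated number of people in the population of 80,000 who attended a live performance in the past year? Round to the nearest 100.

Estimated count per cell = population count × respondent percentage:
  Grade 3: 8,000 × 17.7% = 1416
  Grade 4: 16,800 × 51.8% = 8702.4
  Grade 5: 31,200 × 52.9% = 16504.8
  Grade 6: 10,400 × 65.7% = 6832.8
  Grade 7: 13,600 × 56.5% = 7684
Estimated total = 41,140 → 41,100.

41,100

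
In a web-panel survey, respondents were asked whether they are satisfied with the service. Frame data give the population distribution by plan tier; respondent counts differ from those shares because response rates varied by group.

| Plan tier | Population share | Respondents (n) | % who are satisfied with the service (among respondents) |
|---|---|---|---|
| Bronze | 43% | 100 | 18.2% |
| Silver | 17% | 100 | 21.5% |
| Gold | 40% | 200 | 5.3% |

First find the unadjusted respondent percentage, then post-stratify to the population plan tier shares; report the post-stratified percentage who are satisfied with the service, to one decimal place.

Unadjusted (pooled respondent) estimate weights by respondent counts:
  (100/400)×18.2 + (100/400)×21.5 + (200/400)×5.3 = 12.575%
Post-stratifying to population shares instead:
  0.43×18.2 + 0.17×21.5 + 0.4×5.3 = 13.601%

13.6%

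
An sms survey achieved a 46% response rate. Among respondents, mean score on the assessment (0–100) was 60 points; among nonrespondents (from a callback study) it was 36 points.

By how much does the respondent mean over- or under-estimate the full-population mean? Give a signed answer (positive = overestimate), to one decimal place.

Nonresponse fraction = 1 − 0.46 = 0.54.
Bias = (nonresponse fraction) × (respondent mean − nonrespondent mean)
     = 0.54 × (60 − 36) = 0.54 × 24 = 12.96.

+13.0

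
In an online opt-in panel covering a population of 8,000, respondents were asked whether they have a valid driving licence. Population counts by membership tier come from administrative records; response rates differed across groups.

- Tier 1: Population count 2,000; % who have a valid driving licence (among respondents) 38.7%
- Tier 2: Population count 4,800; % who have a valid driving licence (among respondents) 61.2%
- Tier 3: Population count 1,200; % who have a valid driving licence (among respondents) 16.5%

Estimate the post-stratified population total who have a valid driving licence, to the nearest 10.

3,910

Each cell contributes its population count × the respondent rate:
  Tier 1: 2,000 × 38.7% = 774
  Tier 2: 4,800 × 61.2% = 2937.6
  Tier 3: 1,200 × 16.5% = 198
Estimated total = 3909.6 → 3,910.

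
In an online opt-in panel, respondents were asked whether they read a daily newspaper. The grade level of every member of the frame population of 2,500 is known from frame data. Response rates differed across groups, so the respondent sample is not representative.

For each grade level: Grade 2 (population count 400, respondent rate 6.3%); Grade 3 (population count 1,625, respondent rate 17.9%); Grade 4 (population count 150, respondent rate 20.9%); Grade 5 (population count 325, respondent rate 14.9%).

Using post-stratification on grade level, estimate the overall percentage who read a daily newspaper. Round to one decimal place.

Weight each group's respondent value by its population share:
  Grade 2: (400/2,500) × 6.3 = 1.008
  Grade 3: (1,625/2,500) × 17.9 = 11.635
  Grade 4: (150/2,500) × 20.9 = 1.254
  Grade 5: (325/2,500) × 14.9 = 1.937
Post-stratified estimate = 15.834 → 15.8%.

15.8%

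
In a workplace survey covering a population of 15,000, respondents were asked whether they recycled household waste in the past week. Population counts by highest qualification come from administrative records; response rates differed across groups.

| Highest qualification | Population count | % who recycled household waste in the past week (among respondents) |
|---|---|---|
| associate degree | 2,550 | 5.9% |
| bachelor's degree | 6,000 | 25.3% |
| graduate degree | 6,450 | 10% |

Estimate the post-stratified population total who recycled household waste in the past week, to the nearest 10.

2,310

Apply each group's respondent rate to its population count:
  associate degree: 2,550 × 5.9% = 150.45
  bachelor's degree: 6,000 × 25.3% = 1518
  graduate degree: 6,450 × 10% = 645
Estimated total = 2313.45 → 2,310.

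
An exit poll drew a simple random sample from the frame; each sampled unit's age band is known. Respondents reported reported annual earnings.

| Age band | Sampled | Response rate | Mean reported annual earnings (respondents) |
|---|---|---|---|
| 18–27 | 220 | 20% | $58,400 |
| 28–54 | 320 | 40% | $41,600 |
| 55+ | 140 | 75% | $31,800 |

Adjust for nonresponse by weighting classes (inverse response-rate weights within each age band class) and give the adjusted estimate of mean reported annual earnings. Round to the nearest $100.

$45,000

Inverse-response-rate weighting restores each class to its sampled count, so class totals weight by n_sampled:
  18–27: 220 × 58,400 = 12,848,000
  28–54: 320 × 41,600 = 13,312,000
  55+: 140 × 31,800 = 4,452,000
Adjusted estimate = 30,612,000 / 680 = 45017.6 → $45,000.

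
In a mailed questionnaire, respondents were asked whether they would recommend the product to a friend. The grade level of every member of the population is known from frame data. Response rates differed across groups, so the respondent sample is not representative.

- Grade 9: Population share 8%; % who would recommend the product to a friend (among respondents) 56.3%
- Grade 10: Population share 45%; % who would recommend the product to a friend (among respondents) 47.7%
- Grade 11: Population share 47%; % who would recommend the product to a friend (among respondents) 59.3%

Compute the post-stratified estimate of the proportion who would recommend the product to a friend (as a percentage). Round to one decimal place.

53.8%

Weight each group's respondent value by its population share:
  Grade 9: 0.08 × 56.3 = 4.504
  Grade 10: 0.45 × 47.7 = 21.465
  Grade 11: 0.47 × 59.3 = 27.871
Post-stratified estimate = 53.84 → 53.8%.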